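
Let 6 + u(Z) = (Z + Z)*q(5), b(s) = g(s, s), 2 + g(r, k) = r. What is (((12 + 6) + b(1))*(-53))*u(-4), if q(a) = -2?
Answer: -9010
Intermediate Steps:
g(r, k) = -2 + r
b(s) = -2 + s
u(Z) = -6 - 4*Z (u(Z) = -6 + (Z + Z)*(-2) = -6 + (2*Z)*(-2) = -6 - 4*Z)
(((12 + 6) + b(1))*(-53))*u(-4) = (((12 + 6) + (-2 + 1))*(-53))*(-6 - 4*(-4)) = ((18 - 1)*(-53))*(-6 + 16) = (17*(-53))*10 = -901*10 = -9010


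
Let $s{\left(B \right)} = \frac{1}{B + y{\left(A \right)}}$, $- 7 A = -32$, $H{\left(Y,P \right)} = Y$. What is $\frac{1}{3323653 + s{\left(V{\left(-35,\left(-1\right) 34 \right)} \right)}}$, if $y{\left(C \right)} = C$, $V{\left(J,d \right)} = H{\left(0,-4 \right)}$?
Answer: $\frac{32}{106356903} \approx 3.0087 \cdot 10^{-7}$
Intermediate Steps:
$A = \frac{32}{7}$ ($A = \left(- \frac{1}{7}\right) \left(-32\right) = \frac{32}{7} \approx 4.5714$)
$V{\left(J,d \right)} = 0$
$s{\left(B \right)} = \frac{1}{\frac{32}{7} + B}$ ($s{\left(B \right)} = \frac{1}{B + \frac{32}{7}} = \frac{1}{\frac{32}{7} + B}$)
$\frac{1}{3323653 + s{\left(V{\left(-35,\left(-1\right) 34 \right)} \right)}} = \frac{1}{3323653 + \frac{7}{32 + 7 \cdot 0}} = \frac{1}{3323653 + \frac{7}{32 + 0}} = \frac{1}{3323653 + \frac{7}{32}} = \frac{1}{\frac{106356903}{32}} = \frac{32}{106356903}$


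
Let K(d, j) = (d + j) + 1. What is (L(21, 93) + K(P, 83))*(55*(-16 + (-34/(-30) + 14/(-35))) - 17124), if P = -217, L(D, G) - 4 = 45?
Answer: 1508948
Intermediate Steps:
L(D, G) = 49 (L(D, G) = 4 + 45 = 49)
K(d, j) = 1 + d + j
(L(21, 93) + K(P, 83))*(55*(-16 + (-34/(-30) + 14/(-35))) - 17124) = (49 + (1 - 217 + 83))*(55*(-16 + (-34/(-30) + 14/(-35))) - 17124) = (49 - 133)*(55*(-16 + (-34*(-1/30) + 14*(-1/35))) - 17124) = -84*(55*(-16 + (17/15 - 2/5)) - 17124) = -84*(55*(-16 + 11/15) - 17124) = -84*(55*(-229/15) - 17124) = -84*(-2519/3 - 17124) = -84*(-53891/3) = 1508948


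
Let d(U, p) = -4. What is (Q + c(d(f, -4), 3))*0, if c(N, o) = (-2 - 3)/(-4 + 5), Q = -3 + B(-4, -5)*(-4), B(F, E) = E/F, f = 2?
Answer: 0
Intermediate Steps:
Q = -8 (Q = -3 - 5/(-4)*(-4) = -3 - 5*(-¼)*(-4) = -3 + (5/4)*(-4) = -3 - 5 = -8)
c(N, o) = -5 (c(N, o) = -5/1 = -5*1 = -5)
(Q + c(d(f, -4), 3))*0 = (-8 - 5)*0 = -13*0 = 0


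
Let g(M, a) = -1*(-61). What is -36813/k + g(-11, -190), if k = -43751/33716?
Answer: 1243855919/43751 ≈ 28430.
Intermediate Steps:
g(M, a) = 61
k = -43751/33716 (k = -43751*1/33716 = -43751/33716 ≈ -1.2976)
-36813/k + g(-11, -190) = -36813/(-43751/33716) + 61 = -36813*(-33716/43751) + 61 = 1241187108/43751 + 61 = 1243855919/43751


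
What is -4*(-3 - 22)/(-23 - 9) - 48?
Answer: -409/8 ≈ -51.125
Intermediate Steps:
-4*(-3 - 22)/(-23 - 9) - 48 = -(-100)/(-32) - 48 = -(-100)*(-1)/32 - 48 = -4*25/32 - 48 = -25/8 - 48 = -409/8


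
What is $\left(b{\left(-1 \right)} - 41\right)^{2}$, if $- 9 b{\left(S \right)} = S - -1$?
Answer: $1681$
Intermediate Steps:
$b{\left(S \right)} = - \frac{1}{9} - \frac{S}{9}$ ($b{\left(S \right)} = - \frac{S - -1}{9} = - \frac{S + 1}{9} = - \frac{1 + S}{9} = - \frac{1}{9} - \frac{S}{9}$)
$\left(b{\left(-1 \right)} - 41\right)^{2} = \left(\left(- \frac{1}{9} - - \frac{1}{9}\right) - 41\right)^{2} = \left(\left(- \frac{1}{9} + \frac{1}{9}\right) - 41\right)^{2} = \left(0 - 41\right)^{2} = \left(-41\right)^{2} = 1681$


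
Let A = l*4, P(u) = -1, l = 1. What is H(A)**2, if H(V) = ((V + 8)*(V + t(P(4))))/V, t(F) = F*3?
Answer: 9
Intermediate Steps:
t(F) = 3*F
A = 4 (A = 1*4 = 4)
H(V) = (-3 + V)*(8 + V)/V (H(V) = ((V + 8)*(V + 3*(-1)))/V = ((8 + V)*(V - 3))/V = ((8 + V)*(-3 + V))/V = ((-3 + V)*(8 + V))/V = (-3 + V)*(8 + V)/V)
H(A)**2 = (5 + 4 - 24/4)**2 = (5 + 4 - 24*1/4)**2 = (5 + 4 - 6)**2 = 3**2 = 9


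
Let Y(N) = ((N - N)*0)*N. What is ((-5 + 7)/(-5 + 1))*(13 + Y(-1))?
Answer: -13/2 ≈ -6.5000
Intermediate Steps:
Y(N) = 0 (Y(N) = (0*0)*N = 0*N = 0)
((-5 + 7)/(-5 + 1))*(13 + Y(-1)) = ((-5 + 7)/(-5 + 1))*(13 + 0) = (2/(-4))*13 = (2*(-1/4))*13 = -1/2*13 = -13/2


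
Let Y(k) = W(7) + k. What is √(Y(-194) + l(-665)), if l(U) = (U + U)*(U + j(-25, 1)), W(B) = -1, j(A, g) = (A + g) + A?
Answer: 5*√37977 ≈ 974.38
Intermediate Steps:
j(A, g) = g + 2*A
l(U) = 2*U*(-49 + U) (l(U) = (U + U)*(U + (1 + 2*(-25))) = (2*U)*(U + (1 - 50)) = (2*U)*(U - 49) = (2*U)*(-49 + U) = 2*U*(-49 + U))
Y(k) = -1 + k
√(Y(-194) + l(-665)) = √((-1 - 194) + 2*(-665)*(-49 - 665)) = √(-195 + 2*(-665)*(-714)) = √(-195 + 949620) = √949425 = 5*√37977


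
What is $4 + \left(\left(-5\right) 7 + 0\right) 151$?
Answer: $-5281$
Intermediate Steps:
$4 + \left(\left(-5\right) 7 + 0\right) 151 = 4 + \left(-35 + 0\right) 151 = 4 - 5285 = -5281$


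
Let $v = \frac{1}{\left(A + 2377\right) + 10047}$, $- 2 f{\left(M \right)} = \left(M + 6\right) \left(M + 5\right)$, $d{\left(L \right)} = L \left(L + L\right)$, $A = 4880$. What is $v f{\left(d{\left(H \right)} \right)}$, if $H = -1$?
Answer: $- \frac{1}{618} \approx -0.0016181$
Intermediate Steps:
$d{\left(L \right)} = 2 L^{2}$ ($d{\left(L \right)} = L 2 L = 2 L^{2}$)
$f{\left(M \right)} = - \frac{\left(5 + M\right) \left(6 + M\right)}{2}$ ($f{\left(M \right)} = - \frac{\left(M + 6\right) \left(M + 5\right)}{2} = - \frac{\left(6 + M\right) \left(5 + M\right)}{2} = - \frac{\left(5 + M\right) \left(6 + M\right)}{2}$)
$v = \frac{1}{17304}$ ($v = \frac{1}{\left(4880 + 2377\right) + 10047} = \frac{1}{7257 + 10047} = \frac{1}{17304} \approx 5.779 \cdot 10^{-5}$)
$v f{\left(d{\left(H \right)} \right)} = \frac{-15 - \frac{11 \cdot 2 \left(-1\right)^{2}}{2} - \frac{\left(2 \left(-1\right)^{2}\right)^{2}}{2}}{17304} = \frac{-15 - \frac{11 \cdot 2 \cdot 1}{2} - \frac{\left(2 \cdot 1\right)^{2}}{2}}{17304} = \frac{-15 - 11 - \frac{2^{2}}{2}}{17304} = \frac{-15 - 11 - 2}{17304} = \frac{1}{17304} \left(-28\right) = - \frac{1}{618}$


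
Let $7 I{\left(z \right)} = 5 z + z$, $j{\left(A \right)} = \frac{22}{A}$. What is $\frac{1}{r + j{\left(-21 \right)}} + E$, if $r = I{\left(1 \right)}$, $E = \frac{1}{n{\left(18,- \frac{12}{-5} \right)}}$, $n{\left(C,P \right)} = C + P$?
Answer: $- \frac{1061}{204} \approx -5.201$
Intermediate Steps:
$I{\left(z \right)} = \frac{6 z}{7}$ ($I{\left(z \right)} = \frac{5 z + z}{7} = \frac{6 z}{7}$)
$E = \frac{5}{102}$ ($E = \frac{1}{18 - \frac{12}{-5}} = \frac{1}{18 - - \frac{12}{5}} = \frac{1}{18 + \frac{12}{5}} = \frac{1}{\frac{102}{5}} = \frac{5}{102} \approx 0.04902$)
$r = \frac{6}{7}$ ($r = \frac{6}{7} \cdot 1 = \frac{6}{7} \approx 0.85714$)
$\frac{1}{r + j{\left(-21 \right)}} + E = \frac{1}{\frac{6}{7} + \frac{22}{-21}} + \frac{5}{102} = \frac{1}{\frac{6}{7} + 22 \left(- \frac{1}{21}\right)} + \frac{5}{102} = \frac{1}{\frac{6}{7} - \frac{22}{21}} + \frac{5}{102} = \frac{1}{- \frac{4}{21}} + \frac{5}{102} = - \frac{21}{4} + \frac{5}{102} = - \frac{1061}{204}$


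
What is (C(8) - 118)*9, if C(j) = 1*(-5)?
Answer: -1107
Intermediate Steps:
C(j) = -5
(C(8) - 118)*9 = (-5 - 118)*9 = -123*9 = -1107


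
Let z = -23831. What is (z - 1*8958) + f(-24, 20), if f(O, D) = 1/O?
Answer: -786937/24 ≈ -32789.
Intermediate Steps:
(z - 1*8958) + f(-24, 20) = (-23831 - 1*8958) + 1/(-24) = (-23831 - 8958) - 1/24 = -32789 - 1/24 = -786937/24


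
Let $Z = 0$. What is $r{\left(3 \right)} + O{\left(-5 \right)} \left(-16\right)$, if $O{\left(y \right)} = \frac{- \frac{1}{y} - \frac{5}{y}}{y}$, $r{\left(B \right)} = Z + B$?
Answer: $\frac{171}{25} \approx 6.84$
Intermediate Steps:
$r{\left(B \right)} = B$ ($r{\left(B \right)} = 0 + B = B$)
$O{\left(y \right)} = - \frac{6}{y^{2}}$ ($O{\left(y \right)} = \frac{\left(-6\right) \frac{1}{y}}{y} = - \frac{6}{y^{2}}$)
$r{\left(3 \right)} + O{\left(-5 \right)} \left(-16\right) = 3 + - \frac{6}{25} \left(-16\right) = 3 + \left(-6\right) \frac{1}{25} \left(-16\right) = 3 - - \frac{96}{25} = 3 + \frac{96}{25} = \frac{171}{25}$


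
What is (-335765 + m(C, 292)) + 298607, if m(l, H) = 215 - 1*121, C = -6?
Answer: -37064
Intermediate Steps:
m(l, H) = 94 (m(l, H) = 215 - 121 = 94)
(-335765 + m(C, 292)) + 298607 = (-335765 + 94) + 298607 = -335671 + 298607 = -37064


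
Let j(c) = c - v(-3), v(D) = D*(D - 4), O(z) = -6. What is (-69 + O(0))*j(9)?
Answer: 900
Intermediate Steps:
v(D) = D*(-4 + D)
j(c) = -21 + c (j(c) = c - (-3)*(-4 - 3) = c - (-3)*(-7) = c - 1*21 = c - 21 = -21 + c)
(-69 + O(0))*j(9) = (-69 - 6)*(-21 + 9) = -75*(-12) = 900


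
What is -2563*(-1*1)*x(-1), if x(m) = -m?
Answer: 2563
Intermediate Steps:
-2563*(-1*1)*x(-1) = -2563*(-1*1)*(-1*(-1)) = -(-2563) = -2563*(-1) = 2563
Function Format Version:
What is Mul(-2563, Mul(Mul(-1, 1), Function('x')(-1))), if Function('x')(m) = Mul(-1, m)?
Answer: 2563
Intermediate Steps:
Mul(-2563, Mul(Mul(-1, 1), Function('x')(-1))) = Mul(-2563, Mul(Mul(-1, 1), Mul(-1, -1))) = Mul(-2563, Mul(-1, 1)) = Mul(-2563, -1) = 2563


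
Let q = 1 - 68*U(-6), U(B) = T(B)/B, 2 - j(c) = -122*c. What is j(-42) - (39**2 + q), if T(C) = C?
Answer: -6576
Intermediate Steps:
j(c) = 2 + 122*c (j(c) = 2 - (-122)*c = 2 + 122*c)
U(B) = 1 (U(B) = B/B = 1)
q = -67 (q = 1 - 68*1 = 1 - 68 = -67)
j(-42) - (39**2 + q) = (2 + 122*(-42)) - (39**2 - 67) = (2 - 5124) - (1521 - 67) = -5122 - 1*1454 = -5122 - 1454 = -6576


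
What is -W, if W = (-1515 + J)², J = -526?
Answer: -4165681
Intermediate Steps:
W = 4165681 (W = (-1515 - 526)² = (-2041)² = 4165681)
-W = -1*4165681 = -4165681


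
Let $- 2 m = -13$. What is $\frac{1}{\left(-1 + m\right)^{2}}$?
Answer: $\frac{4}{121} \approx 0.033058$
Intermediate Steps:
$m = \frac{13}{2}$ ($m = \left(- \frac{1}{2}\right) \left(-13\right) = \frac{13}{2} \approx 6.5$)
$\frac{1}{\left(-1 + m\right)^{2}} = \frac{1}{\left(-1 + \frac{13}{2}\right)^{2}} = \frac{1}{\left(\frac{11}{2}\right)^{2}} = \frac{1}{\frac{121}{4}} = \frac{4}{121}$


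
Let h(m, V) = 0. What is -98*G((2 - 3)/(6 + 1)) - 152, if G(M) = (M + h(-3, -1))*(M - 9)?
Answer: -280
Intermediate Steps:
G(M) = M*(-9 + M) (G(M) = (M + 0)*(M - 9) = M*(-9 + M))
-98*G((2 - 3)/(6 + 1)) - 152 = -98*(2 - 3)/(6 + 1)*(-9 + (2 - 3)/(6 + 1)) - 152 = -98*(-1/7)*(-9 - 1/7) - 152 = -98*(-1*⅐)*(-9 - 1*⅐) - 152 = -(-14)*(-9 - ⅐) - 152 = -(-14)*(-64)/7 - 152 = -98*64/49 - 152 = -128 - 152 = -280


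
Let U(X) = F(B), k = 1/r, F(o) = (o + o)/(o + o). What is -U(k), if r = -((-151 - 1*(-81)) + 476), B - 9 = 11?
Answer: -1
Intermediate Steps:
B = 20 (B = 9 + 11 = 20)
F(o) = 1 (F(o) = (2*o)/((2*o)) = (2*o)*(1/(2*o)) = 1)
r = -406 (r = -((-151 + 81) + 476) = -(-70 + 476) = -1*406 = -406)
k = -1/406 (k = 1/(-406) = -1/406 ≈ -0.0024631)
U(X) = 1
-U(k) = -1*1 = -1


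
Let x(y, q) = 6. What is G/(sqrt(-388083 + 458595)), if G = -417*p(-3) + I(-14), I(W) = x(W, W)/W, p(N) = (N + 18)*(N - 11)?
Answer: 204329*sqrt(4407)/41132 ≈ 329.78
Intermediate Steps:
p(N) = (-11 + N)*(18 + N) (p(N) = (18 + N)*(-11 + N) = (-11 + N)*(18 + N))
I(W) = 6/W
G = 612987/7 (G = -417*(-198 + (-3)**2 + 7*(-3)) + 6/(-14) = -417*(-198 + 9 - 21) + 6*(-1/14) = -417*(-210) - 3/7 = 87570 - 3/7 = 612987/7 ≈ 87570.)
G/(sqrt(-388083 + 458595)) = 612987/(7*(sqrt(-388083 + 458595))) = 612987/(7*(sqrt(70512))) = 612987/(7*((4*sqrt(4407)))) = 612987*(sqrt(4407)/17628)/7 = 204329*sqrt(4407)/41132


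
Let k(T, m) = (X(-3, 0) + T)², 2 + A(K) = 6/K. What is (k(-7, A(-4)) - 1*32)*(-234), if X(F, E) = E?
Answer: -3978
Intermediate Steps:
A(K) = -2 + 6/K
k(T, m) = T² (k(T, m) = (0 + T)² = T²)
(k(-7, A(-4)) - 1*32)*(-234) = ((-7)² - 1*32)*(-234) = (49 - 32)*(-234) = 17*(-234) = -3978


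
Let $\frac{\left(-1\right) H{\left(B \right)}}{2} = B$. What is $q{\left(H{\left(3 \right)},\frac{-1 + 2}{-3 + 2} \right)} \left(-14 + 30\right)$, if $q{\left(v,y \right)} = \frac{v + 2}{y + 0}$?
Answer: $64$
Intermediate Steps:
$H{\left(B \right)} = - 2 B$
$q{\left(v,y \right)} = \frac{2 + v}{y}$
$q{\left(H{\left(3 \right)},\frac{-1 + 2}{-3 + 2} \right)} \left(-14 + 30\right) = \frac{2 - 6}{\left(-1 + 2\right) \frac{1}{-3 + 2}} \left(-14 + 30\right) = \frac{2 - 6}{1 \frac{1}{-1}} \cdot 16 = \frac{1}{1 \left(-1\right)} \left(-4\right) 16 = \frac{1}{-1} \left(-4\right) 16 = \left(-1\right) \left(-4\right) 16 = 4 \cdot 16 = 64$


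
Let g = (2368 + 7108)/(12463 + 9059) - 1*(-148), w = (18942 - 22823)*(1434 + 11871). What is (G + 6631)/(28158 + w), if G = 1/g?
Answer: -10592144707/82437738287202 ≈ -0.00012849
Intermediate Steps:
w = -51636705 (w = -3881*13305 = -51636705)
g = 1597366/10761 (g = 9476/21522 + 148 = 9476*(1/21522) + 148 = 4738/10761 + 148 = 1597366/10761 ≈ 148.44)
G = 10761/1597366 (G = 1/(1597366/10761) = 10761/1597366 ≈ 0.0067367)
(G + 6631)/(28158 + w) = (10761/1597366 + 6631)/(28158 - 51636705) = (10592144707/1597366)/(-51608547) = (10592144707/1597366)*(-1/51608547) = -10592144707/82437738287202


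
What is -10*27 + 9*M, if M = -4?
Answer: -306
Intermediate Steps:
-10*27 + 9*M = -10*27 + 9*(-4) = -270 - 36 = -306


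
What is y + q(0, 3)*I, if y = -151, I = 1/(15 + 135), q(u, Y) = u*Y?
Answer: -151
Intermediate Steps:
q(u, Y) = Y*u
I = 1/150 ≈ 0.0066667
y + q(0, 3)*I = -151 + (3*0)*(1/150) = -151 + 0*(1/150) = -151 + 0 = -151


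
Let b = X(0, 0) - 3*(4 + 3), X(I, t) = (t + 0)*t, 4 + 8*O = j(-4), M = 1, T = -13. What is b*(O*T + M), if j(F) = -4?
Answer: -294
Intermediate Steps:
O = -1 (O = -½ + (⅛)*(-4) = -½ - ½ = -1)
X(I, t) = t² (X(I, t) = t*t = t²)
b = -21 (b = 0² - 3*(4 + 3) = 0 - 3*7 = 0 - 21 = -21)
b*(O*T + M) = -21*(-1*(-13) + 1) = -21*(13 + 1) = -21*14 = -294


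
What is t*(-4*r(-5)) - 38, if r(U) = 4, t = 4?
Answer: -102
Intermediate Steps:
t*(-4*r(-5)) - 38 = 4*(-4*4) - 38 = 4*(-16) - 38 = -64 - 38 = -102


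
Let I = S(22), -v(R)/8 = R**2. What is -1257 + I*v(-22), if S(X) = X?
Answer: -86441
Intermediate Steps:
v(R) = -8*R**2
I = 22
-1257 + I*v(-22) = -1257 + 22*(-8*(-22)**2) = -1257 + 22*(-8*484) = -1257 + 22*(-3872) = -1257 - 85184 = -86441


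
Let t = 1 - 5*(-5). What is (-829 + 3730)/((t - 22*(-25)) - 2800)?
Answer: -2901/2224 ≈ -1.3044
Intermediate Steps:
t = 26 (t = 1 + 25 = 26)
(-829 + 3730)/((t - 22*(-25)) - 2800) = (-829 + 3730)/((26 - 22*(-25)) - 2800) = 2901/((26 + 550) - 2800) = 2901/(576 - 2800) = 2901/(-2224) = 2901*(-1/2224) = -2901/2224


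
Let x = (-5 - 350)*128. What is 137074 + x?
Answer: 91634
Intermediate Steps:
x = -45440 (x = -355*128 = -45440)
137074 + x = 137074 - 45440 = 91634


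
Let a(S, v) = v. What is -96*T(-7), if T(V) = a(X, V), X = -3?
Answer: 672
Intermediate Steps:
T(V) = V
-96*T(-7) = -96*(-7) = 672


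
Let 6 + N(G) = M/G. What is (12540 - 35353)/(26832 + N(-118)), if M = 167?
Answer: -2691934/3165301 ≈ -0.85045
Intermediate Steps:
N(G) = -6 + 167/G
(12540 - 35353)/(26832 + N(-118)) = (12540 - 35353)/(26832 + (-6 + 167/(-118))) = -22813/(26832 + (-6 + 167*(-1/118))) = -22813/(26832 + (-6 - 167/118)) = -22813/(26832 - 875/118) = -22813/3165301/118 = -22813*118/3165301 = -2691934/3165301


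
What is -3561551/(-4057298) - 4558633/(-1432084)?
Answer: 1685440911137/415027967788 ≈ 4.0610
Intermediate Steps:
-3561551/(-4057298) - 4558633/(-1432084) = -3561551*(-1/4057298) - 4558633*(-1/1432084) = 508793/579614 + 4558633/1432084 = 1685440911137/415027967788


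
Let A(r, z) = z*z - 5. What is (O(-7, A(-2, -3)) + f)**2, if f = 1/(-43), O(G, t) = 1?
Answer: 1764/1849 ≈ 0.95403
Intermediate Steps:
A(r, z) = -5 + z**2 (A(r, z) = z**2 - 5 = -5 + z**2)
f = -1/43 ≈ -0.023256
(O(-7, A(-2, -3)) + f)**2 = (1 - 1/43)**2 = (42/43)**2 = 1764/1849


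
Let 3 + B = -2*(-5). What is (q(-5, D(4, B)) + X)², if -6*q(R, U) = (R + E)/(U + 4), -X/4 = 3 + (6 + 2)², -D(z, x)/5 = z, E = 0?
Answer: 662187289/9216 ≈ 71852.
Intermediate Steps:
B = 7 (B = -3 - 2*(-5) = -3 + 10 = 7)
D(z, x) = -5*z
X = -268 (X = -4*(3 + (6 + 2)²) = -4*(3 + 8²) = -4*(3 + 64) = -4*67 = -268)
q(R, U) = -R/(6*(4 + U)) (q(R, U) = -(R + 0)/(6*(U + 4)) = -R/(6*(4 + U)))
(q(-5, D(4, B)) + X)² = (-1*(-5)/(24 + 6*(-5*4)) - 268)² = (-1*(-5)/(24 + 6*(-20)) - 268)² = (-1*(-5)/(24 - 120) - 268)² = (-1*(-5)/(-96) - 268)² = (-1*(-5)*(-1/96) - 268)² = (-5/96 - 268)² = (-25733/96)² = 662187289/9216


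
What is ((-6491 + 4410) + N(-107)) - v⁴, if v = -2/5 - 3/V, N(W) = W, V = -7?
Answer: -3283367501/1500625 ≈ -2188.0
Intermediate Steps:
v = 1/35 (v = -2/5 - 3/(-7) = -2*⅕ - 3*(-⅐) = -⅖ + 3/7 = 1/35 ≈ 0.028571)
((-6491 + 4410) + N(-107)) - v⁴ = ((-6491 + 4410) - 107) - (1/35)⁴ = (-2081 - 107) - 1*1/1500625 = -2188 - 1/1500625 = -3283367501/1500625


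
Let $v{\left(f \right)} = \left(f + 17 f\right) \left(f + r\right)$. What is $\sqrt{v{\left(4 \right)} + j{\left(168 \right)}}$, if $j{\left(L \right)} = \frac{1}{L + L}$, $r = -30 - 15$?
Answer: $\frac{i \sqrt{20829291}}{84} \approx 54.332 i$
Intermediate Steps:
$r = -45$ ($r = -30 - 15 = -45$)
$v{\left(f \right)} = 18 f \left(-45 + f\right)$ ($v{\left(f \right)} = \left(f + 17 f\right) \left(f - 45\right) = 18 f \left(-45 + f\right)$)
$j{\left(L \right)} = \frac{1}{2 L}$
$\sqrt{v{\left(4 \right)} + j{\left(168 \right)}} = \sqrt{18 \cdot 4 \left(-45 + 4\right) + \frac{1}{2 \cdot 168}} = \sqrt{18 \cdot 4 \left(-41\right) + \frac{1}{2} \cdot \frac{1}{168}} = \sqrt{-2952 + \frac{1}{336}} = \sqrt{- \frac{991871}{336}} = \frac{i \sqrt{20829291}}{84}$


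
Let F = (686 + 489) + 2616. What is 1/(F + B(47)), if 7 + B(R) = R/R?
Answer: 1/3785 ≈ 0.00026420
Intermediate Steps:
B(R) = -6 (B(R) = -7 + R/R = -7 + 1 = -6)
F = 3791 (F = 1175 + 2616 = 3791)
1/(F + B(47)) = 1/(3791 - 6) = 1/3785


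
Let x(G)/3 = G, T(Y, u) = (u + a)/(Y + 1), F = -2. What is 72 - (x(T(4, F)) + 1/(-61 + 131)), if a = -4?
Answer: 5291/70 ≈ 75.586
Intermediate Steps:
T(Y, u) = (-4 + u)/(1 + Y) (T(Y, u) = (u - 4)/(Y + 1) = (-4 + u)/(1 + Y))
x(G) = 3*G
72 - (x(T(4, F)) + 1/(-61 + 131)) = 72 - (3*((-4 - 2)/(1 + 4)) + 1/(-61 + 131)) = 72 - (3*(-6/5) + 1/70) = 72 - (-18/5 + 1/70) = 72 - 1*(-251/70) = 72 + 251/70 = 5291/70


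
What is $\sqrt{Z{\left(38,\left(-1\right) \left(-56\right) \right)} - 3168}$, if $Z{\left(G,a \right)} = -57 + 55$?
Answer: $i \sqrt{3170} \approx 56.303 i$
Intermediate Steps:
$Z{\left(G,a \right)} = -2$
$\sqrt{Z{\left(38,\left(-1\right) \left(-56\right) \right)} - 3168} = \sqrt{-2 - 3168} = \sqrt{-3170} = i \sqrt{3170}$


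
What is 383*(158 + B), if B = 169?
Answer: 125241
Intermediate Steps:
383*(158 + B) = 383*(158 + 169) = 383*327 = 125241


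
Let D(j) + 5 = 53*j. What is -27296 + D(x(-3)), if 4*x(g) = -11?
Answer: -109787/4 ≈ -27447.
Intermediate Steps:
x(g) = -11/4 (x(g) = (¼)*(-11) = -11/4)
D(j) = -5 + 53*j
-27296 + D(x(-3)) = -27296 + (-5 + 53*(-11/4)) = -27296 + (-5 - 583/4) = -27296 - 603/4 = -109787/4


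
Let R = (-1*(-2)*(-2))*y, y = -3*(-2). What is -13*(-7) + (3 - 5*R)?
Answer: 214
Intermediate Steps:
y = 6
R = -24 (R = (-1*(-2)*(-2))*6 = (2*(-2))*6 = -4*6 = -24)
-13*(-7) + (3 - 5*R) = -13*(-7) + (3 - 5*(-24)) = 91 + (3 + 120) = 91 + 123 = 214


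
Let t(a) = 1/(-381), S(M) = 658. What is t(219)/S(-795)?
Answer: -1/250698 ≈ -3.9889e-6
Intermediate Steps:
t(a) = -1/381
t(219)/S(-795) = -1/381/658 = -1/381*1/658 = -1/250698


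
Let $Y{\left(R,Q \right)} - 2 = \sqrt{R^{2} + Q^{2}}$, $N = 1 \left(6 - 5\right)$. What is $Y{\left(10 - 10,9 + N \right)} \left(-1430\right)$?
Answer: $-17160$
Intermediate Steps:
$N = 1$ ($N = 1 \cdot 1 = 1$)
$Y{\left(R,Q \right)} = 2 + \sqrt{Q^{2} + R^{2}}$ ($Y{\left(R,Q \right)} = 2 + \sqrt{R^{2} + Q^{2}} = 2 + \sqrt{Q^{2} + R^{2}}$)
$Y{\left(10 - 10,9 + N \right)} \left(-1430\right) = \left(2 + \sqrt{\left(9 + 1\right)^{2} + \left(10 - 10\right)^{2}}\right) \left(-1430\right) = \left(2 + \sqrt{10^{2} + \left(10 - 10\right)^{2}}\right) \left(-1430\right) = \left(2 + \sqrt{100 + 0^{2}}\right) \left(-1430\right) = \left(2 + \sqrt{100 + 0}\right) \left(-1430\right) = \left(2 + \sqrt{100}\right) \left(-1430\right) = \left(2 + 10\right) \left(-1430\right) = 12 \left(-1430\right) = -17160$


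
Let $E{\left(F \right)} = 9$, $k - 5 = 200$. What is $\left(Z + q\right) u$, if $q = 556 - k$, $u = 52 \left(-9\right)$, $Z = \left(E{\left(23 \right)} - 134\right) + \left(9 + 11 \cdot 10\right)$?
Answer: $-161460$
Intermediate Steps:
$k = 205$ ($k = 5 + 200 = 205$)
$Z = -6$ ($Z = \left(9 - 134\right) + \left(9 + 11 \cdot 10\right) = -125 + \left(9 + 110\right) = -125 + 119 = -6$)
$u = -468$
$q = 351$ ($q = 556 - 205 = 351$)
$\left(Z + q\right) u = \left(-6 + 351\right) \left(-468\right) = 345 \left(-468\right) = -161460$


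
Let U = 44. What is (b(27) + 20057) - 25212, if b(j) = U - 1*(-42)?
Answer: -5069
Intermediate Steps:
b(j) = 86 (b(j) = 44 - 1*(-42) = 44 + 42 = 86)
(b(27) + 20057) - 25212 = (86 + 20057) - 25212 = 20143 - 25212 = -5069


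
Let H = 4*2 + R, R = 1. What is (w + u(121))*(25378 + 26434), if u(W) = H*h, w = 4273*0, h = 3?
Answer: 1398924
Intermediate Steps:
H = 9 (H = 4*2 + 1 = 8 + 1 = 9)
w = 0
u(W) = 27 (u(W) = 9*3 = 27)
(w + u(121))*(25378 + 26434) = (0 + 27)*(25378 + 26434) = 27*51812 = 1398924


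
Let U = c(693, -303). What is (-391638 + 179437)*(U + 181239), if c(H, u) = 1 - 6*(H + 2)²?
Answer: 576531018910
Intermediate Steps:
c(H, u) = 1 - 6*(2 + H)²
U = -2898149 (U = 1 - 6*(2 + 693)² = 1 - 6*695² = 1 - 6*483025 = 1 - 2898150 = -2898149)
(-391638 + 179437)*(U + 181239) = (-391638 + 179437)*(-2898149 + 181239) = -212201*(-2716910) = 576531018910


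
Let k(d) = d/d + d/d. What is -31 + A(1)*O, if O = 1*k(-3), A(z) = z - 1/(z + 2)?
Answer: -89/3 ≈ -29.667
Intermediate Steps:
A(z) = z - 1/(2 + z)
k(d) = 2 (k(d) = 1 + 1 = 2)
O = 2 (O = 1*2 = 2)
-31 + A(1)*O = -31 + ((-1 + 1² + 2*1)/(2 + 1))*2 = -31 + ((-1 + 1 + 2)/3)*2 = -31 + ((⅓)*2)*2 = -31 + (⅔)*2 = -31 + 4/3 = -89/3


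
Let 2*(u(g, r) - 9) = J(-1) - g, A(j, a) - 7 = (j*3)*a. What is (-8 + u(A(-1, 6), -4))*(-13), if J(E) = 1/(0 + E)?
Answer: -78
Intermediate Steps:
A(j, a) = 7 + 3*a*j (A(j, a) = 7 + (j*3)*a = 7 + (3*j)*a = 7 + 3*a*j)
J(E) = 1/E
u(g, r) = 17/2 - g/2 (u(g, r) = 9 + (1/(-1) - g)/2 = 9 + (-1 - g)/2 = 9 + (-½ - g/2) = 17/2 - g/2)
(-8 + u(A(-1, 6), -4))*(-13) = (-8 + (17/2 - (7 + 3*6*(-1))/2))*(-13) = (-8 + (17/2 - (7 - 18)/2))*(-13) = (-8 + (17/2 - ½*(-11)))*(-13) = (-8 + (17/2 + 11/2))*(-13) = (-8 + 14)*(-13) = 6*(-13) = -78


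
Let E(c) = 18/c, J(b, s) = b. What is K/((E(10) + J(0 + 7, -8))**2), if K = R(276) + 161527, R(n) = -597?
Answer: 16625/8 ≈ 2078.1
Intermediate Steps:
K = 160930 (K = -597 + 161527 = 160930)
K/((E(10) + J(0 + 7, -8))**2) = 160930/((18/10 + (0 + 7))**2) = 160930/((18*(1/10) + 7)**2) = 160930/((9/5 + 7)**2) = 160930/((44/5)**2) = 160930/(1936/25) = 160930*(25/1936) = 16625/8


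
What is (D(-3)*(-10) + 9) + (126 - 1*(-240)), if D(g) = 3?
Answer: 345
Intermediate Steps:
(D(-3)*(-10) + 9) + (126 - 1*(-240)) = (3*(-10) + 9) + (126 - 1*(-240)) = (-30 + 9) + (126 + 240) = -21 + 366 = 345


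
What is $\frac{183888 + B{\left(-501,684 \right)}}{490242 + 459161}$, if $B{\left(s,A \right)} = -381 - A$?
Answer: $\frac{182823}{949403} \approx 0.19257$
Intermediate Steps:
$\frac{183888 + B{\left(-501,684 \right)}}{490242 + 459161} = \frac{183888 - 1065}{490242 + 459161} = \frac{183888 - 1065}{949403} = \left(183888 - 1065\right) \frac{1}{949403} = 182823 \cdot \frac{1}{949403} = \frac{182823}{949403}$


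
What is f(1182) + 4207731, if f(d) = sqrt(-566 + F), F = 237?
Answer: 4207731 + I*sqrt(329) ≈ 4.2077e+6 + 18.138*I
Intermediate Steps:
f(d) = I*sqrt(329) (f(d) = sqrt(-566 + 237) = sqrt(-329) = I*sqrt(329))
f(1182) + 4207731 = I*sqrt(329) + 4207731 = 4207731 + I*sqrt(329)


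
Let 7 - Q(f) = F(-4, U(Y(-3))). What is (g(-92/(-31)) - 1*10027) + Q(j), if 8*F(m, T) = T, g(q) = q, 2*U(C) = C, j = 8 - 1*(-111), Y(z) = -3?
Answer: -4968355/496 ≈ -10017.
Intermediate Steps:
j = 119 (j = 8 + 111 = 119)
U(C) = C/2
F(m, T) = T/8
Q(f) = 115/16 (Q(f) = 7 - (½)*(-3)/8 = 7 - (-3)/(8*2) = 7 - 1*(-3/16) = 7 + 3/16 = 115/16)
(g(-92/(-31)) - 1*10027) + Q(j) = (-92/(-31) - 1*10027) + 115/16 = (-92*(-1/31) - 10027) + 115/16 = (92/31 - 10027) + 115/16 = -310745/31 + 115/16 = -4968355/496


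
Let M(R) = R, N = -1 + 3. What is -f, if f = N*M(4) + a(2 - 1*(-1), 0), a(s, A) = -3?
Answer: -5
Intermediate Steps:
N = 2
f = 5 (f = 2*4 - 3 = 8 - 3 = 5)
-f = -1*5 = -5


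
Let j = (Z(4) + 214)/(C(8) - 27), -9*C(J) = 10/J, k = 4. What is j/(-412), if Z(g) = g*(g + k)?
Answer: 2214/100631 ≈ 0.022001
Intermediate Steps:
C(J) = -10/(9*J)
Z(g) = g*(4 + g) (Z(g) = g*(g + 4) = g*(4 + g))
j = -8856/977 (j = (4*(4 + 4) + 214)/(-10/9/8 - 27) = (4*8 + 214)/(-10/9*⅛ - 27) = (32 + 214)/(-5/36 - 27) = 246/(-977/36) = 246*(-36/977) = -8856/977 ≈ -9.0645)
j/(-412) = -8856/977/(-412) = -8856/977*(-1/412) = 2214/100631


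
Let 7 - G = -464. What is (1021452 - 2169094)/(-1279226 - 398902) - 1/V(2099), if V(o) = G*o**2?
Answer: 396918158012809/580389594611448 ≈ 0.68388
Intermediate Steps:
G = 471 (G = 7 - 1*(-464) = 7 + 464 = 471)
V(o) = 471*o**2
(1021452 - 2169094)/(-1279226 - 398902) - 1/V(2099) = (1021452 - 2169094)/(-1279226 - 398902) - 1/(471*2099**2) = -1147642/(-1678128) - 1/(471*4405801) = -1147642*(-1/1678128) - 1/2075132271 = 573821/839064 - 1*1/2075132271 = 573821/839064 - 1/2075132271 = 396918158012809/580389594611448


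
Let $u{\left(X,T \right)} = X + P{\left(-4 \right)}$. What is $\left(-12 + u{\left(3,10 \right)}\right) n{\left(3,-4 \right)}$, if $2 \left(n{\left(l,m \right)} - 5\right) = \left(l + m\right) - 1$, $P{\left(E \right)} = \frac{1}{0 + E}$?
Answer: $-37$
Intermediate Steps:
$P{\left(E \right)} = \frac{1}{E}$
$n{\left(l,m \right)} = \frac{9}{2} + \frac{l}{2} + \frac{m}{2}$ ($n{\left(l,m \right)} = 5 + \frac{\left(l + m\right) - 1}{2} = 5 + \frac{-1 + l + m}{2} = 5 + \left(- \frac{1}{2} + \frac{l}{2} + \frac{m}{2}\right) = \frac{9}{2} + \frac{l}{2} + \frac{m}{2}$)
$u{\left(X,T \right)} = - \frac{1}{4} + X$ ($u{\left(X,T \right)} = X + \frac{1}{-4} = X - \frac{1}{4} = - \frac{1}{4} + X$)
$\left(-12 + u{\left(3,10 \right)}\right) n{\left(3,-4 \right)} = \left(-12 + \left(- \frac{1}{4} + 3\right)\right) \left(\frac{9}{2} + \frac{1}{2} \cdot 3 + \frac{1}{2} \left(-4\right)\right) = \left(-12 + \frac{11}{4}\right) \left(\frac{9}{2} + \frac{3}{2} - 2\right) = \left(- \frac{37}{4}\right) 4 = -37$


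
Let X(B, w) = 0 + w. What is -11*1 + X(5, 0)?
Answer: -11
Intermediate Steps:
X(B, w) = w
-11*1 + X(5, 0) = -11*1 + 0 = -11 + 0 = -11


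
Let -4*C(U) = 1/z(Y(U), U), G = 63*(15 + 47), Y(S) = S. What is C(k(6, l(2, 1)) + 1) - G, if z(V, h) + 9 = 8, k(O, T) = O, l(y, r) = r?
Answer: -15623/4 ≈ -3905.8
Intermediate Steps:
z(V, h) = -1 (z(V, h) = -9 + 8 = -1)
G = 3906 (G = 63*62 = 3906)
C(U) = ¼ (C(U) = -¼/(-1) = -¼*(-1) = ¼)
C(k(6, l(2, 1)) + 1) - G = ¼ - 1*3906 = ¼ - 3906 = -15623/4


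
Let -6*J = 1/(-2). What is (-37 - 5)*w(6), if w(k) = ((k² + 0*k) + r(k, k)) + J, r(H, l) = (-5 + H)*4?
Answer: -3367/2 ≈ -1683.5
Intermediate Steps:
r(H, l) = -20 + 4*H
J = 1/12 (J = -⅙/(-2) = -⅙*(-½) = 1/12 ≈ 0.083333)
w(k) = -239/12 + k² + 4*k (w(k) = ((k² + 0*k) + (-20 + 4*k)) + 1/12 = ((k² + 0) + (-20 + 4*k)) + 1/12 = (k² + (-20 + 4*k)) + 1/12 = (-20 + k² + 4*k) + 1/12 = -239/12 + k² + 4*k)
(-37 - 5)*w(6) = (-37 - 5)*(-239/12 + 6² + 4*6) = -42*(-239/12 + 36 + 24) = -42*481/12 = -3367/2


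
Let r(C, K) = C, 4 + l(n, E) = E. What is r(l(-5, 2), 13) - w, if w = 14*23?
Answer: -324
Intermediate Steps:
l(n, E) = -4 + E
w = 322
r(l(-5, 2), 13) - w = (-4 + 2) - 1*322 = -2 - 322 = -324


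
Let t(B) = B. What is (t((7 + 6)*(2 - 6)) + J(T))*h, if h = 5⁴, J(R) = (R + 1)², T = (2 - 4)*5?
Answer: 18125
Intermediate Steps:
T = -10 (T = -2*5 = -10)
J(R) = (1 + R)²
h = 625
(t((7 + 6)*(2 - 6)) + J(T))*h = ((7 + 6)*(2 - 6) + (1 - 10)²)*625 = (13*(-4) + (-9)²)*625 = (-52 + 81)*625 = 29*625 = 18125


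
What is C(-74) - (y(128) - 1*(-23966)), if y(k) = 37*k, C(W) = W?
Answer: -28776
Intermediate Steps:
C(-74) - (y(128) - 1*(-23966)) = -74 - (37*128 - 1*(-23966)) = -74 - (4736 + 23966) = -74 - 1*28702 = -74 - 28702 = -28776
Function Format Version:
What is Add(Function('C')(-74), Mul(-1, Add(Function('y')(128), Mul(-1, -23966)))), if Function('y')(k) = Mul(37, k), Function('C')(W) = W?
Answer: -28776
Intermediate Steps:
Add(Function('C')(-74), Mul(-1, Add(Function('y')(128), Mul(-1, -23966)))) = Add(-74, Mul(-1, Add(Mul(37, 128), Mul(-1, -23966)))) = Add(-74, Mul(-1, Add(4736, 23966))) = Add(-74, Mul(-1, 28702)) = Add(-74, -28702) = -28776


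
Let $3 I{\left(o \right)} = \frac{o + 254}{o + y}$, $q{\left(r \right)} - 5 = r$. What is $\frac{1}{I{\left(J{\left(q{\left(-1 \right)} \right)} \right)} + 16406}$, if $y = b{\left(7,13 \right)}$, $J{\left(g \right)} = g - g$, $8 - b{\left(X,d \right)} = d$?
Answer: $\frac{15}{245836} \approx 6.1016 \cdot 10^{-5}$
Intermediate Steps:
$b{\left(X,d \right)} = 8 - d$
$q{\left(r \right)} = 5 + r$
$J{\left(g \right)} = 0$
$y = -5$ ($y = 8 - 13 = -5$)
$I{\left(o \right)} = \frac{254 + o}{3 \left(-5 + o\right)}$ ($I{\left(o \right)} = \frac{\left(o + 254\right) \frac{1}{o - 5}}{3} = \frac{\left(254 + o\right) \frac{1}{-5 + o}}{3} = \frac{\frac{1}{-5 + o} \left(254 + o\right)}{3} = \frac{254 + o}{3 \left(-5 + o\right)}$)
$\frac{1}{I{\left(J{\left(q{\left(-1 \right)} \right)} \right)} + 16406} = \frac{1}{\frac{254 + 0}{3 \left(-5 + 0\right)} + 16406} = \frac{1}{\frac{1}{3} \frac{1}{-5} \cdot 254 + 16406} = \frac{1}{\frac{1}{3} \left(- \frac{1}{5}\right) 254 + 16406} = \frac{1}{- \frac{254}{15} + 16406} = \frac{1}{\frac{245836}{15}} = \frac{15}{245836}$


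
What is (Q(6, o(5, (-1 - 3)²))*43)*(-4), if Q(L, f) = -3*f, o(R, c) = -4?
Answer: -2064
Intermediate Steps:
(Q(6, o(5, (-1 - 3)²))*43)*(-4) = (-3*(-4)*43)*(-4) = (12*43)*(-4) = 516*(-4) = -2064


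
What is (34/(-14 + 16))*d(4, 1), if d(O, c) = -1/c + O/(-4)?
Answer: -34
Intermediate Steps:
d(O, c) = -1/c - O/4 (d(O, c) = -1/c + O*(-1/4) = -1/c - O/4)
(34/(-14 + 16))*d(4, 1) = (34/(-14 + 16))*(-1/1 - 1/4*4) = (34/2)*(-1*1 - 1) = (34*(1/2))*(-1 - 1) = 17*(-2) = -34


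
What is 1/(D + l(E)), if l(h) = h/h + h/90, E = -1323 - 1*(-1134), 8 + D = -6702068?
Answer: -10/67020771 ≈ -1.4921e-7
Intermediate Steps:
D = -6702076 (D = -8 - 6702068 = -6702076)
E = -189 (E = -1323 + 1134 = -189)
l(h) = 1 + h/90 (l(h) = 1 + h*(1/90) = 1 + h/90)
1/(D + l(E)) = 1/(-6702076 + (1 + (1/90)*(-189))) = 1/(-6702076 + (1 - 21/10)) = 1/(-6702076 - 11/10) = 1/(-67020771/10) = -10/67020771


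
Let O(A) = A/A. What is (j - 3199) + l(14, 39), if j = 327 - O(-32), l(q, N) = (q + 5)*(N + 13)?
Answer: -1885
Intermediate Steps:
O(A) = 1
l(q, N) = (5 + q)*(13 + N)
j = 326 (j = 327 - 1*1 = 327 - 1 = 326)
(j - 3199) + l(14, 39) = (326 - 3199) + (65 + 5*39 + 13*14 + 39*14) = -2873 + (65 + 195 + 182 + 546) = -2873 + 988 = -1885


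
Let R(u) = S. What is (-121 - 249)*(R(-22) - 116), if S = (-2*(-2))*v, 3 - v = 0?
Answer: 38480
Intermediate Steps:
v = 3 (v = 3 - 1*0 = 3 + 0 = 3)
S = 12 (S = -2*(-2)*3 = 4*3 = 12)
R(u) = 12
(-121 - 249)*(R(-22) - 116) = (-121 - 249)*(12 - 116) = -370*(-104) = 38480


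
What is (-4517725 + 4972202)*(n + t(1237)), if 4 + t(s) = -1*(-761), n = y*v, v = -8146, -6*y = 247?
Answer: 458250068054/3 ≈ 1.5275e+11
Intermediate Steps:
y = -247/6 (y = -⅙*247 = -247/6 ≈ -41.167)
n = 1006031/3 (n = -247/6*(-8146) = 1006031/3 ≈ 3.3534e+5)
t(s) = 757 (t(s) = -4 - 1*(-761) = -4 + 761 = 757)
(-4517725 + 4972202)*(n + t(1237)) = (-4517725 + 4972202)*(1006031/3 + 757) = 454477*(1008302/3) = 458250068054/3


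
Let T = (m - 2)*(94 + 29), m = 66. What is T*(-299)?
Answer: -2353728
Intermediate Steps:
T = 7872 (T = (66 - 2)*(94 + 29) = 64*123 = 7872)
T*(-299) = 7872*(-299) = -2353728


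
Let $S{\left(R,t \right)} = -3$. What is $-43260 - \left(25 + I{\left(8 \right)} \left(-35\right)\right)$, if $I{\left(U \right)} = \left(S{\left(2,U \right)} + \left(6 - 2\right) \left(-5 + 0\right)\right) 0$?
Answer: $-43285$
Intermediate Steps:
$I{\left(U \right)} = 0$ ($I{\left(U \right)} = \left(-3 + \left(6 - 2\right) \left(-5 + 0\right)\right) 0 = \left(-3 + 4 \left(-5\right)\right) 0 = \left(-3 - 20\right) 0 = \left(-23\right) 0 = 0$)
$-43260 - \left(25 + I{\left(8 \right)} \left(-35\right)\right) = -43260 - \left(25 + 0 \left(-35\right)\right) = -43260 - \left(25 + 0\right) = -43260 - 25 = -43285$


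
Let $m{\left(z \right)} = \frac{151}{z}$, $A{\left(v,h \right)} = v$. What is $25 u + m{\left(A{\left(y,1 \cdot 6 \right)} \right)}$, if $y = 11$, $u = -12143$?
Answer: $- \frac{3339174}{11} \approx -3.0356 \cdot 10^{5}$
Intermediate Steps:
$25 u + m{\left(A{\left(y,1 \cdot 6 \right)} \right)} = 25 \left(-12143\right) + \frac{151}{11} = -303575 + 151 \cdot \frac{1}{11} = -303575 + \frac{151}{11} = - \frac{3339174}{11}$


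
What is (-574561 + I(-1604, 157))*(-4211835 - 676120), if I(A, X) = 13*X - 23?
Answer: 2798564419565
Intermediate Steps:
I(A, X) = -23 + 13*X
(-574561 + I(-1604, 157))*(-4211835 - 676120) = (-574561 + (-23 + 13*157))*(-4211835 - 676120) = (-574561 + (-23 + 2041))*(-4887955) = (-574561 + 2018)*(-4887955) = -572543*(-4887955) = 2798564419565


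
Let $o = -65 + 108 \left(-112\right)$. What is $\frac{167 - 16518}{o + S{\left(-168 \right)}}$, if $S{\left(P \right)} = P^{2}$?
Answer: $- \frac{16351}{16063} \approx -1.0179$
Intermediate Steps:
$o = -12161$ ($o = -65 - 12096 = -12161$)
$\frac{167 - 16518}{o + S{\left(-168 \right)}} = \frac{167 - 16518}{-12161 + \left(-168\right)^{2}} = - \frac{16351}{-12161 + 28224} = - \frac{16351}{16063}$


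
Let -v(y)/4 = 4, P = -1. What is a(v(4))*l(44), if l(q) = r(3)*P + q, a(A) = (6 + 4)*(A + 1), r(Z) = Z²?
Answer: -5250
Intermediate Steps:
v(y) = -16 (v(y) = -4*4 = -16)
a(A) = 10 + 10*A (a(A) = 10*(1 + A) = 10 + 10*A)
l(q) = -9 + q (l(q) = 3²*(-1) + q = 9*(-1) + q = -9 + q)
a(v(4))*l(44) = (10 + 10*(-16))*(-9 + 44) = (10 - 160)*35 = -150*35 = -5250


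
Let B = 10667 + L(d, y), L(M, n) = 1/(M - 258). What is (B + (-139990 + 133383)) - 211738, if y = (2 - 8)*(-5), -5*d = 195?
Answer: -61680367/297 ≈ -2.0768e+5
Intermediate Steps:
d = -39 (d = -⅕*195 = -39)
y = 30 (y = -6*(-5) = 30)
L(M, n) = 1/(-258 + M)
B = 3168098/297 (B = 10667 + 1/(-258 - 39) = 10667 + 1/(-297) = 10667 - 1/297 = 3168098/297 ≈ 10667.)
(B + (-139990 + 133383)) - 211738 = (3168098/297 + (-139990 + 133383)) - 211738 = (3168098/297 - 6607) - 211738 = 1205819/297 - 211738 = -61680367/297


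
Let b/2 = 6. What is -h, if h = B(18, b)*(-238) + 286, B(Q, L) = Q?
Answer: 3998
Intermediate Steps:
b = 12 (b = 2*6 = 12)
h = -3998 (h = 18*(-238) + 286 = -4284 + 286 = -3998)
-h = -1*(-3998) = 3998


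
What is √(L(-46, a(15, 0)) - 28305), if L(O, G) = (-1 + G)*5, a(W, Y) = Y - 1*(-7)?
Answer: 5*I*√1131 ≈ 168.15*I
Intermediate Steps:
a(W, Y) = 7 + Y (a(W, Y) = Y + 7 = 7 + Y)
L(O, G) = -5 + 5*G
√(L(-46, a(15, 0)) - 28305) = √((-5 + 5*(7 + 0)) - 28305) = √((-5 + 5*7) - 28305) = √((-5 + 35) - 28305) = √(30 - 28305) = √(-28275) = 5*I*√1131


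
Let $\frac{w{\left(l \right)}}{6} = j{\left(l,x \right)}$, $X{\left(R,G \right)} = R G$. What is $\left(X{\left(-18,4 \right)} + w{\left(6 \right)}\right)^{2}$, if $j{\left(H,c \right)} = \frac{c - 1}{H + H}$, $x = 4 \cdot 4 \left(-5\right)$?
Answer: $\frac{50625}{4} \approx 12656.0$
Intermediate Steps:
$X{\left(R,G \right)} = G R$
$x = -80$ ($x = 16 \left(-5\right) = -80$)
$j{\left(H,c \right)} = \frac{-1 + c}{2 H}$
$w{\left(l \right)} = - \frac{243}{l}$ ($w{\left(l \right)} = 6 \frac{-1 - 80}{2 l} = 6 \cdot \frac{1}{2} \frac{1}{l} \left(-81\right) = 6 \left(- \frac{81}{2 l}\right) = - \frac{243}{l}$)
$\left(X{\left(-18,4 \right)} + w{\left(6 \right)}\right)^{2} = \left(4 \left(-18\right) - \frac{243}{6}\right)^{2} = \left(-72 - \frac{81}{2}\right)^{2} = \left(- \frac{225}{2}\right)^{2} = \frac{50625}{4}$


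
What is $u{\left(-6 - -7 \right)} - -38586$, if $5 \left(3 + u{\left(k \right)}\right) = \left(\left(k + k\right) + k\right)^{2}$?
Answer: $\frac{192924}{5} \approx 38585.0$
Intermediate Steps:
$u{\left(k \right)} = -3 + \frac{9 k^{2}}{5}$ ($u{\left(k \right)} = -3 + \frac{\left(\left(k + k\right) + k\right)^{2}}{5} = -3 + \frac{\left(2 k + k\right)^{2}}{5} = -3 + \frac{\left(3 k\right)^{2}}{5} = -3 + \frac{9 k^{2}}{5}$)
$u{\left(-6 - -7 \right)} - -38586 = \left(-3 + \frac{9 \left(-6 - -7\right)^{2}}{5}\right) - -38586 = \left(-3 + \frac{9 \left(-6 + 7\right)^{2}}{5}\right) + 38586 = \left(-3 + \frac{9 \cdot 1^{2}}{5}\right) + 38586 = \left(-3 + \frac{9}{5} \cdot 1\right) + 38586 = \left(-3 + \frac{9}{5}\right) + 38586 = - \frac{6}{5} + 38586 = \frac{192924}{5}$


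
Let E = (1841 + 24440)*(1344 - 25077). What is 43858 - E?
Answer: 623770831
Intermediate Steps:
E = -623726973 (E = 26281*(-23733) = -623726973)
43858 - E = 43858 - 1*(-623726973) = 43858 + 623726973 = 623770831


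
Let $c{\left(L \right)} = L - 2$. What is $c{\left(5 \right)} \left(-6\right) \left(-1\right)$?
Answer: $18$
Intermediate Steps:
$c{\left(L \right)} = -2 + L$
$c{\left(5 \right)} \left(-6\right) \left(-1\right) = \left(-2 + 5\right) \left(-6\right) \left(-1\right) = 3 \left(-6\right) \left(-1\right) = \left(-18\right) \left(-1\right) = 18$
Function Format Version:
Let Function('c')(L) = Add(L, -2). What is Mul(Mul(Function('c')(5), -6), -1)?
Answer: 18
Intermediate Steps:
Function('c')(L) = Add(-2, L)
Mul(Mul(Function('c')(5), -6), -1) = Mul(Mul(Add(-2, 5), -6), -1) = Mul(Mul(3, -6), -1) = Mul(-18, -1) = 18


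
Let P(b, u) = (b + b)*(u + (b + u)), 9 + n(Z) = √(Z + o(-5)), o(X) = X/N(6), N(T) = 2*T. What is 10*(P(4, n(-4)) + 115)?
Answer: 30 + 80*I*√159/3 ≈ 30.0 + 336.25*I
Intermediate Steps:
o(X) = X/12 (o(X) = X/((2*6)) = X/12)
n(Z) = -9 + √(-5/12 + Z) (n(Z) = -9 + √(Z + (1/12)*(-5)) = -9 + √(Z - 5/12) = -9 + √(-5/12 + Z))
P(b, u) = 2*b*(b + 2*u) (P(b, u) = (2*b)*(b + 2*u) = 2*b*(b + 2*u))
10*(P(4, n(-4)) + 115) = 10*(2*4*(4 + 2*(-9 + √(-15 + 36*(-4))/6)) + 115) = 10*(2*4*(4 + 2*(-9 + √(-15 - 144)/6)) + 115) = 10*(2*4*(4 + 2*(-9 + √(-159)/6)) + 115) = 10*(2*4*(4 + 2*(-9 + (I*√159)/6)) + 115) = 10*(2*4*(4 + 2*(-9 + I*√159/6)) + 115) = 10*(2*4*(4 + (-18 + I*√159/3)) + 115) = 10*(2*4*(-14 + I*√159/3) + 115) = 10*((-112 + 8*I*√159/3) + 115) = 10*(3 + 8*I*√159/3) = 30 + 80*I*√159/3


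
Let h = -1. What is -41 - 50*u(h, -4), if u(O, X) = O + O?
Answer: 59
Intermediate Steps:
u(O, X) = 2*O
-41 - 50*u(h, -4) = -41 - 100*(-1) = -41 - 50*(-2) = -41 + 100 = 59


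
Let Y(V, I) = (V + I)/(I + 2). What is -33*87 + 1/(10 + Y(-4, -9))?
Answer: -238286/83 ≈ -2870.9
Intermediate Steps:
Y(V, I) = (I + V)/(2 + I)
-33*87 + 1/(10 + Y(-4, -9)) = -33*87 + 1/(10 + (-9 - 4)/(2 - 9)) = -2871 + 1/(10 - 13/(-7)) = -2871 + 1/(10 - ⅐*(-13)) = -2871 + 1/(10 + 13/7) = -2871 + 1/(83/7) = -2871 + 7/83 = -238286/83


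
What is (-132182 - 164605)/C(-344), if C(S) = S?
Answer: 296787/344 ≈ 862.75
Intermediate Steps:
(-132182 - 164605)/C(-344) = (-132182 - 164605)/(-344) = -296787*(-1/344) = 296787/344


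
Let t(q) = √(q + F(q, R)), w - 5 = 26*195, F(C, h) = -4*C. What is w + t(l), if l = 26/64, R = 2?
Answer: 5075 + I*√78/8 ≈ 5075.0 + 1.104*I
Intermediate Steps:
w = 5075 (w = 5 + 26*195 = 5 + 5070 = 5075)
l = 13/32 (l = 26*(1/64) = 13/32 ≈ 0.40625)
t(q) = √3*√(-q) (t(q) = √(q - 4*q) = √(-3*q) = √3*√(-q))
w + t(l) = 5075 + √3*√(-1*13/32) = 5075 + √3*√(-13/32) = 5075 + √3*(I*√26/8) = 5075 + I*√78/8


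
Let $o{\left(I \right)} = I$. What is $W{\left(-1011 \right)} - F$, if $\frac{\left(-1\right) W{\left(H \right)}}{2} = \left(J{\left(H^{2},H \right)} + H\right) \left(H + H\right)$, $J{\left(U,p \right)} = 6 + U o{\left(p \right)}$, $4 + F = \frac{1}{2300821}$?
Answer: $- \frac{9614968564246818381}{2300821} \approx -4.1789 \cdot 10^{12}$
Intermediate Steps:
$F = - \frac{9203283}{2300821}$ ($F = -4 + \frac{1}{2300821} = - \frac{9203283}{2300821} \approx -4.0$)
$J{\left(U,p \right)} = 6 + U p$
$W{\left(H \right)} = - 4 H \left(6 + H + H^{3}\right)$ ($W{\left(H \right)} = - 2 \left(\left(6 + H^{2} H\right) + H\right) \left(H + H\right) = - 2 \left(\left(6 + H^{3}\right) + H\right) 2 H = - 2 \left(6 + H + H^{3}\right) 2 H = - 2 \cdot 2 H \left(6 + H + H^{3}\right) = - 4 H \left(6 + H + H^{3}\right)$)
$W{\left(-1011 \right)} - F = \left(-4\right) \left(-1011\right) \left(6 - 1011 + \left(-1011\right)^{3}\right) - - \frac{9203283}{2300821} = \left(-4\right) \left(-1011\right) \left(6 - 1011 - 1033364331\right) + \frac{9203283}{2300821} = \left(-4\right) \left(-1011\right) \left(-1033365336\right) + \frac{9203283}{2300821} = -4178929418784 + \frac{9203283}{2300821} = - \frac{9614968564246818381}{2300821}$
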